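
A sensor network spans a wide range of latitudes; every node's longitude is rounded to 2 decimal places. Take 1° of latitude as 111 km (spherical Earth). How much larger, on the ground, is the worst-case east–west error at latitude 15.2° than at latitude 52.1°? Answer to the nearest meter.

Rounding to 2 decimal places leaves the longitude within ±0.005° of the true value.
Error at 15.2° = 0.005° × 111000 × cos 15.2° ≈ 555 × 0.9650 = 535.58 m.
Error at 52.1° = 0.005° × 111000 × cos 52.1° ≈ 555 × 0.6143 = 340.93 m.
So the lower-latitude error exceeds the higher by 535.58 − 340.93 = 194.66 m.

195 meters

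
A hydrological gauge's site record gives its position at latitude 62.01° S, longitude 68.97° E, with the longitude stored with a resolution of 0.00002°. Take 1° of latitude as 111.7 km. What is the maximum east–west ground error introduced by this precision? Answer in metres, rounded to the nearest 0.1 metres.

With a 0.00002° grid the true value lies within half a step, ±0.00002°/2 = ±1e-05°, of the stored one.
One degree of longitude at 62.01° is 111700 × cos 62.01° ≈ 111700 × 0.4693 = 52422.8 m.
So at most 1e-05° × 52422.8 ≈ 0.524228 m east–west.

0.5 metres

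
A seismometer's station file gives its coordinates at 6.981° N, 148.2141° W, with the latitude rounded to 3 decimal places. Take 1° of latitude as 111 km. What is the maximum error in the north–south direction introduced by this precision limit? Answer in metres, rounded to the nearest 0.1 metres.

55.5 metres

Rounding to 3 decimal places leaves the latitude within ±0.0005° of the true value.
So the N–S error is at most 0.0005 × 111000 = 55.5 m.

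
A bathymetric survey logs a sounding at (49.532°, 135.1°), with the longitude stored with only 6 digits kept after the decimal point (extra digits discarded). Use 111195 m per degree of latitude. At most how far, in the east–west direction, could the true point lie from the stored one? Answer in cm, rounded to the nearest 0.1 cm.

Truncating at 6 decimal places can drop up to a full unit in the last place, so the longitude may be off by as much as 1e-06°.
At latitude 49.532° a degree of longitude spans 111195 m × cos 49.532° = 111195 × 0.6490 ≈ 72168.1 m.
So at most 1e-06° × 72168.1 ≈ 0.0721681 m east–west.
That is 0.0721681 m = 7.2168 cm.

7.2 cm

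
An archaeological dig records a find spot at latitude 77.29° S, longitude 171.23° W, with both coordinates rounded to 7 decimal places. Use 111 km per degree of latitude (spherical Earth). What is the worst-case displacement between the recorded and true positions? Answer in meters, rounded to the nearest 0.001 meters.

Rounding to 7 decimal places leaves each coordinate within ±5e-08° of the true value.
N–S: 5e-08° × 111000 m/° = 0.00555 m.
Longitude error → 5e-08 × 111000 × cos 77.29° = 5e-08 × 111000 × 0.2200 ≈ 0.00122109 m.
Combining orthogonally: (0.00555² + 0.00122109²)^½ ≈ 0.00568274 m.

0.006 meters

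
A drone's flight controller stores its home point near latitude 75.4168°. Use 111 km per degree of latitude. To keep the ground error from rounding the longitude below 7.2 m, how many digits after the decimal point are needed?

4 decimal places

At 75.4168° one degree of longitude covers 111000 × cos 75.4168° ≈ 111000 × 0.2518 ≈ 27948.2 m.
Rounding to N decimal places gives at most 0.5 × 10⁻ᴺ degrees of error, i.e. 0.5 × 10⁻ᴺ × 27948.2 m.
Need 0.5 × 27948.2 × 10⁻ᴺ ≤ 7.2 → 10⁻ᴺ ≤ 5.152e-04, so N ≥ 3.29.
At 3 places the error can reach 14 m, but 4 places keeps it to 1.4 m.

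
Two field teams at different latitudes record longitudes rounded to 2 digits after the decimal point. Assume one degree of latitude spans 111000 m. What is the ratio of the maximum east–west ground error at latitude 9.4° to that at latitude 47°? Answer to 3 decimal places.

Rounding to 2 decimal places leaves the longitude within ±0.005° of the true value.
Error at 9.4° = 0.005° × 111000 × cos 9.4° ≈ 555 × 0.9866 = 547.55 m.
Error at 47° = 0.005° × 111000 × cos 47° ≈ 555 × 0.6820 = 378.51 m.
Ratio: 547.55 / 378.51 = cos 9.4° / cos 47° ≈ 1.4466.

1.447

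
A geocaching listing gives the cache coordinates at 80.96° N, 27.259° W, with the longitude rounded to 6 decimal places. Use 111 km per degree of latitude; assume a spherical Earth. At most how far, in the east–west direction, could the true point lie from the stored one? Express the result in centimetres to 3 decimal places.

0.872 centimetres

Rounding to 6 decimal places leaves the longitude within ±5e-07° of the true value.
One degree of longitude at 80.96° is 111000 × cos 80.96° ≈ 111000 × 0.1571 = 17440.8 m.
Maximum E–W displacement: 5e-07 × 17440.8 = 0.00872038 m.
That is 0.00872038 m = 0.87204 cm.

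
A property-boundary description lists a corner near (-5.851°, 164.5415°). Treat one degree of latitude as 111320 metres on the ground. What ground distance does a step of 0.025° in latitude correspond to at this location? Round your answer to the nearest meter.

Along a meridian 0.025° is 0.025 × 111320 = 2783 m.

2783 meters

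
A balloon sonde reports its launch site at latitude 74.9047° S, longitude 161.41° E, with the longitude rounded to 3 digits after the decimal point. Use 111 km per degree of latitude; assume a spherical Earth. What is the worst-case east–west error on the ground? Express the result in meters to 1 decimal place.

14.5 meters

Rounding to 3 decimal places leaves the longitude within ±0.0005° of the true value.
At latitude 74.9047° a degree of longitude spans 111000 m × cos 74.9047° = 111000 × 0.2604 ≈ 28907.2 m.
East–west error: 0.0005° × 28907.2 m/° ≈ 14.4536 m.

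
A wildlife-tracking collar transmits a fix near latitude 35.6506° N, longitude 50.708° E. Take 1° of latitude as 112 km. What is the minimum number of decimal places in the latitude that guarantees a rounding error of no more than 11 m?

One degree of latitude covers 112000 m.
Rounding to N decimal places gives at most 0.5 × 10⁻ᴺ degrees of error, i.e. 0.5 × 10⁻ᴺ × 112000 m.
Setting 56000 × 10⁻ᴺ ≤ 11 gives 10ᴺ ≥ 5091, i.e. N ≥ 3.71.
N = 3 would give 56 m (too coarse); N = 4 gives 5.6 m ≤ 11 m.

4 decimal places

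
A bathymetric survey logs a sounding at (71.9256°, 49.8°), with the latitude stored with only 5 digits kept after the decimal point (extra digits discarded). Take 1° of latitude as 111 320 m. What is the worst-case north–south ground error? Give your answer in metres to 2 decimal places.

Truncating at 5 decimal places can drop up to a full unit in the last place, so the latitude may be off by as much as 1e-05°.
Along the meridian that is 1e-05° × 111320 m/° = 1.1132 m.

1.11 metres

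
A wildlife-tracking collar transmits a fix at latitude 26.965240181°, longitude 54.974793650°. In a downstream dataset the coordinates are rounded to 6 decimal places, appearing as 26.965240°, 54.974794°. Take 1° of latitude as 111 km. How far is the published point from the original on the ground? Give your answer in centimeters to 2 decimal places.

4.00 centimeters

The latitude changed by +0.000000181° and the longitude by -0.000000350°.
North–south shift: 0.000000181 × 111000 = 0.020091 m.
E–W at 26.9652°: -0.000000350° × 111000 × cos 26.9652° = -0.000000350 × 111000 × 0.8913 ≈ -0.0346263 m.
Distance: √(0.020091² + 0.0346263²) ≈ 0.0400328 m.
That is 0.0400328 m = 4.0033 cm.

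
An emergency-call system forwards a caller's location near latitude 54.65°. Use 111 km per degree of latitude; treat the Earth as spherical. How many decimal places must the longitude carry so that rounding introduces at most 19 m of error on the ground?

4 decimal places

At 54.65° one degree of longitude covers 111000 × cos 54.65° ≈ 111000 × 0.5786 ≈ 64221.2 m.
N decimal places → at most half a unit in the last place, 0.5 × 10⁻ᴺ° = 64221.2/2 × 10⁻ᴺ m.
Need 0.5 × 64221.2 × 10⁻ᴺ ≤ 19 → 10⁻ᴺ ≤ 5.917e-04, so N ≥ 3.23.
So 4 decimal places suffice (3.21 m); 3 would allow up to 32.1 m.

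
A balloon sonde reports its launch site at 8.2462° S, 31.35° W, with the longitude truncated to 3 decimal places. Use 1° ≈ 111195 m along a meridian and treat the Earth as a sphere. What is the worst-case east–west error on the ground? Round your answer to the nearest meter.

Truncating at 3 decimal places can drop up to a full unit in the last place, so the longitude may be off by as much as 0.001°.
Parallels shrink by cos φ, so at 8.2462° a degree of longitude is 111195 × 0.9897 ≈ 110045 m.
So at most 0.001° × 110045 ≈ 110.045 m east–west.

110 meters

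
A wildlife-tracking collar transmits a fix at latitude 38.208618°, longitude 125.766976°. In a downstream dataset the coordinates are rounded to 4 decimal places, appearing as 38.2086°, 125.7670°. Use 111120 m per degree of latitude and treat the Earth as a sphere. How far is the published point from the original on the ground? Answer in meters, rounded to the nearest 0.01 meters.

The latitude changed by +0.000018° and the longitude by -0.000024°.
North–south shift: 0.000018 × 111120 = 2.00016 m.
East–west at this latitude: -0.000024° × 111120 × cos 38.2086° ≈ -0.000024 × 87314.1 = -2.09554 m.
Distance: √(2.00016² + 2.09554²) ≈ 2.89688 m.

2.90 meters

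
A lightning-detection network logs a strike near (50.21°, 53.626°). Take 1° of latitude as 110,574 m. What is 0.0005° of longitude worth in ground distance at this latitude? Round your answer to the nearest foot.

At 50.21° a degree of longitude is 110574 × cos 50.21° ≈ 70764.7 m, so 0.0005° corresponds to 35.3823 m.
Converting: 35.3823 m × 3.2808 ft/m ≈ 116.08 ft.

116 feet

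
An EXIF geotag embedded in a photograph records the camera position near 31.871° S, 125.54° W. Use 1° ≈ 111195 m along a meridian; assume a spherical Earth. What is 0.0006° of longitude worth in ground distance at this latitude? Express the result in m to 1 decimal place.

56.7 m

At 31.871° a degree of longitude is 111195 × cos 31.871° ≈ 94431.1 m, so 0.0006° corresponds to 56.6587 m.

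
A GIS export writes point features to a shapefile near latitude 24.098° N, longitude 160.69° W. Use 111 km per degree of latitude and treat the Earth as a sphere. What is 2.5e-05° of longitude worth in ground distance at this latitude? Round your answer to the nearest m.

3 m

At 24.098° a degree of longitude is 111000 × cos 24.098° ≈ 101326 m, so 2.5e-05° corresponds to 2.53315 m.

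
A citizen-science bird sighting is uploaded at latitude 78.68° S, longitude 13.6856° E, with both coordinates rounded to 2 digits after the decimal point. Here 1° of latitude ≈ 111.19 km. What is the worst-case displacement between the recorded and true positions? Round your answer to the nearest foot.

Rounding to 2 decimal places leaves each coordinate within ±0.005° of the true value.
N–S: 0.005° × 111190 m/° = 555.95 m.
East–west component at 78.68°: 0.005° × 111190 × cos 78.68° ≈ 0.005 × 21825.3 ≈ 109.127 m.
The two errors are perpendicular, so the maximum displacement is √(555.95² + 109.127²) ≈ 566.559 m.
Converting: 566.559 m × 3.2808 ft/m ≈ 1858.8 ft.

1859 feet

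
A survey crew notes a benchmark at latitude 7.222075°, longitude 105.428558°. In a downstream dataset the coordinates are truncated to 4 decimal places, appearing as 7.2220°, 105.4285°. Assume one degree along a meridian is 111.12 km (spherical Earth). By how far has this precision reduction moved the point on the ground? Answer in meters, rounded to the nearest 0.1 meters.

10.5 meters

Δlat = 7.222075 − 7.2220 = +0.000075°; Δlon = 105.428558 − 105.4285 = +0.000058°.
N–S: 0.000075° × 111120 m/° = 8.334 m.
E–W at 7.222°: 0.000058° × 111120 × cos 7.222° = 0.000058 × 111120 × 0.9921 ≈ 6.39383 m.
Hypotenuse of the two orthogonal shifts: √(8.334² + 6.39383²) = 10.5041 m.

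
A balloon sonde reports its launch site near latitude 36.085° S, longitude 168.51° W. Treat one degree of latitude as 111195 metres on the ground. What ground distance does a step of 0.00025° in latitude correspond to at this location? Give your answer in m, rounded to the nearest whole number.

0.00025° × 111195 m/° = 27.7988 m.

28 m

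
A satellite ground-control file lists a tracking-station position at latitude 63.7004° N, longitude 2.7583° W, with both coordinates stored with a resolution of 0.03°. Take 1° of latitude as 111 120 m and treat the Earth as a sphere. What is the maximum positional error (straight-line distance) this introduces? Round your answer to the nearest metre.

With a 0.03° grid the true value lies within half a step, ±0.03°/2 = ±0.015°, of the stored one.
Latitude error → 0.015 × 111120 = 1666.8 m along the meridian.
East–west component at 63.7004°: 0.015° × 111120 × cos 63.7004° ≈ 0.015 × 49233.4 ≈ 738.501 m.
Worst case both components are at the extreme and orthogonal: √(1666.8² + 738.501²) ≈ 1823.08 m.

1823 metres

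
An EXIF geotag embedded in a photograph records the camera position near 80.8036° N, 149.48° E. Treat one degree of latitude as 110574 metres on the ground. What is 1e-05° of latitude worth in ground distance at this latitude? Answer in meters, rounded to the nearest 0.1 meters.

1.1 meters

1e-05° × 110574 m/° = 1.10574 m.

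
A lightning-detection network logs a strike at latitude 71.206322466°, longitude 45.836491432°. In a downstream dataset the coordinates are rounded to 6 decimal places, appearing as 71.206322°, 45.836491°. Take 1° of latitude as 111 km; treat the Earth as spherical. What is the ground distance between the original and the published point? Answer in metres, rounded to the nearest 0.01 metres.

Δlat = 71.206322466 − 71.206322 = +0.000000466°; Δlon = 45.836491432 − 45.836491 = +0.000000432°.
North–south shift: 0.000000466 × 111000 = 0.051726 m.
E–W at 71.2063°: 0.000000432° × 111000 × cos 71.2063° = 0.000000432 × 111000 × 0.3222 ≈ 0.0154483 m.
Combined displacement = (0.051726² + 0.0154483²)^½ ≈ 0.0539836 m.

0.05 metres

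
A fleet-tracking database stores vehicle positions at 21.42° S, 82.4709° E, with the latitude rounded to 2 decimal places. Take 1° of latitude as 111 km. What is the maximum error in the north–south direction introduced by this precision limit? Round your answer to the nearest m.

Rounding to 2 decimal places leaves the latitude within ±0.005° of the true value.
Along the meridian that is 0.005° × 111000 m/° = 555 m.

555 m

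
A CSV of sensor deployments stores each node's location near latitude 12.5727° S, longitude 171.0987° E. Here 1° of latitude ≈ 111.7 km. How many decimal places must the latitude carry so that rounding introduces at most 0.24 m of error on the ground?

6

One degree of latitude covers 111700 m.
N decimal places → at most half a unit in the last place, 0.5 × 10⁻ᴺ° = 111700/2 × 10⁻ᴺ m.
Need 0.5 × 111700 × 10⁻ᴺ ≤ 0.24 → 10⁻ᴺ ≤ 4.297e-06, so N ≥ 5.37.
At 5 places the error can reach 0.558 m, but 6 places keeps it to 0.0558 m.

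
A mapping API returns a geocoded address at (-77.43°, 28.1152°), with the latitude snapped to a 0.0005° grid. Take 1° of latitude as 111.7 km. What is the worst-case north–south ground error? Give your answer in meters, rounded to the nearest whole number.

28 meters

With a 0.0005° grid the true value lies within half a step, ±0.0005°/2 = ±0.00025°, of the stored one.
So the N–S error is at most 0.00025 × 111700 = 27.925 m.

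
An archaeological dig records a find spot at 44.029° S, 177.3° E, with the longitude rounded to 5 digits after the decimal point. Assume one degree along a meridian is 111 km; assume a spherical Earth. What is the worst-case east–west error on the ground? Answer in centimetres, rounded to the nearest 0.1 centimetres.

Rounding to 5 decimal places leaves the longitude within ±5e-06° of the true value.
At latitude 44.029° a degree of longitude spans 111000 m × cos 44.029° = 111000 × 0.7190 ≈ 79807.7 m.
So at most 5e-06° × 79807.7 ≈ 0.399038 m east–west.
That is 0.399038 m = 39.904 cm.

39.9 centimetres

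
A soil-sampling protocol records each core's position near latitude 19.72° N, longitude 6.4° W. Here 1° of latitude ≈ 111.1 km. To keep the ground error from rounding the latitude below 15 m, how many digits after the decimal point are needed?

4 decimal places

One degree of latitude covers 111100 m.
N decimal places → at most half a unit in the last place, 0.5 × 10⁻ᴺ° = 111100/2 × 10⁻ᴺ m.
Need 0.5 × 111100 × 10⁻ᴺ ≤ 15 → 10⁻ᴺ ≤ 2.700e-04, so N ≥ 3.57.
At 3 places the error can reach 55.6 m, but 4 places keeps it to 5.56 m.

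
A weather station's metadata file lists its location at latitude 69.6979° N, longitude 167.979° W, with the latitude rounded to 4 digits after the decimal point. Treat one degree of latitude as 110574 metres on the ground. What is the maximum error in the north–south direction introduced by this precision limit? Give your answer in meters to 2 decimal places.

5.53 meters

Rounding to 4 decimal places leaves the latitude within ±5e-05° of the true value.
Along the meridian that is 5e-05° × 110574 m/° = 5.5287 m.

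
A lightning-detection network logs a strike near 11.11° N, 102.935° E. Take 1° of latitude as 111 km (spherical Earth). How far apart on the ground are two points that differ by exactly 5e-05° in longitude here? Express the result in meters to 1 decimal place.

At 11.11° a degree of longitude is 111000 × cos 11.11° ≈ 108920 m, so 5e-05° corresponds to 5.44599 m.

5.4 meters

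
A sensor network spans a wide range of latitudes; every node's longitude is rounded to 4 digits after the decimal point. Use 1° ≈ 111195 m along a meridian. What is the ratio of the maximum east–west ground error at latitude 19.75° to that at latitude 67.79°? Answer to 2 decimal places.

Rounding to 4 decimal places leaves the longitude within ±5e-05° of the true value.
At 19.75°: 5e-05° × 111195 × cos 19.75° = 5e-05 × 111195 × 0.9412 ≈ 5.2327 m.
Error at 67.79° = 5e-05° × 111195 × cos 67.79° ≈ 5.5598 × 0.3780 = 2.1016 m.
The ratio reduces to cos 19.75° / cos 67.79° = 0.9412/0.3780 ≈ 2.4899.

2.49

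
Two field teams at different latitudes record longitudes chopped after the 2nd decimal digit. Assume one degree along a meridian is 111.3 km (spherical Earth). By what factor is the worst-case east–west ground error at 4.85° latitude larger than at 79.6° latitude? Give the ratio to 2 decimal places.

5.52

Truncating at 2 decimal places can drop up to a full unit in the last place, so the longitude may be off by as much as 0.01°.
Error at 4.85° = 0.01° × 111300 × cos 4.85° ≈ 1113 × 0.9964 = 1109 m.
Error at 79.6° = 0.01° × 111300 × cos 79.6° ≈ 1113 × 0.1805 = 200.92 m.
Ratio: 1109 / 200.92 = cos 4.85° / cos 79.6° ≈ 5.5197.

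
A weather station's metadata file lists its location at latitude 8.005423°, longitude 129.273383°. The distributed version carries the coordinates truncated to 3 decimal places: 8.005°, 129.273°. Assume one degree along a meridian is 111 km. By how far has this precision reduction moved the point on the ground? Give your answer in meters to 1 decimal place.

The latitude changed by +0.000423° and the longitude by +0.000383°.
North–south shift: 0.000423 × 111000 = 46.953 m.
East–west at this latitude: 0.000383° × 111000 × cos 8.005° ≈ 0.000383 × 109918 = 42.0987 m.
Hypotenuse of the two orthogonal shifts: √(46.953² + 42.0987²) = 63.0626 m.

63.1 meters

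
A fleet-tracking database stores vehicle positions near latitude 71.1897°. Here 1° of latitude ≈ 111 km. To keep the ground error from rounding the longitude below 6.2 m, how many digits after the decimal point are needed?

At 71.1897° one degree of longitude covers 111000 × cos 71.1897° ≈ 111000 × 0.3224 ≈ 35790.4 m.
N decimal places → at most half a unit in the last place, 0.5 × 10⁻ᴺ° = 35790.4/2 × 10⁻ᴺ m.
Need 0.5 × 35790.4 × 10⁻ᴺ ≤ 6.2 → 10⁻ᴺ ≤ 3.465e-04, so N ≥ 3.46.
So 4 decimal places suffice (1.79 m); 3 would allow up to 17.9 m.

4 decimal places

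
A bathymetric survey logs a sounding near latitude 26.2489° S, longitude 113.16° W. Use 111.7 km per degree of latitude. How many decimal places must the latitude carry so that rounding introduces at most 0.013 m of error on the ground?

7

One degree of latitude covers 111700 m.
With N decimal places the half-ulp bound is 0.5·10⁻ᴺ°, or 0.5·10⁻ᴺ × 111700 m on the ground.
Setting 55850 × 10⁻ᴺ ≤ 0.013 gives 10ᴺ ≥ 4.296e+06, i.e. N ≥ 6.63.
So 7 decimal places suffice (0.00558 m); 6 would allow up to 0.0558 m.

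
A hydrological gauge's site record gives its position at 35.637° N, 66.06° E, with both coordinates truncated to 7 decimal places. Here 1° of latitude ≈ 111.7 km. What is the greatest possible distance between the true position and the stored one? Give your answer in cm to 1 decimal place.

Truncating at 7 decimal places can drop up to a full unit in the last place, so each coordinate may be off by as much as 1e-07°.
Latitude error → 1e-07 × 111700 = 0.01117 m along the meridian.
E–W at 35.637°: 1e-07° × 111700 × cos 35.637° = 1e-07 × 111700 × 0.8127 ≈ 0.00907813 m.
The two errors are perpendicular, so the maximum displacement is √(0.01117² + 0.00907813²) ≈ 0.0143938 m.
That is 0.0143938 m = 1.4394 cm.

1.4 cm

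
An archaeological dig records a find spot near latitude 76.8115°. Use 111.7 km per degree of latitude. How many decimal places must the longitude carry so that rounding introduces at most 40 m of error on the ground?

3 decimal places

At 76.8115° one degree of longitude covers 111700 × cos 76.8115° ≈ 111700 × 0.2282 ≈ 25485 m.
N decimal places → at most half a unit in the last place, 0.5 × 10⁻ᴺ° = 25485/2 × 10⁻ᴺ m.
Setting 12742.5 × 10⁻ᴺ ≤ 40 gives 10ᴺ ≥ 318.6, i.e. N ≥ 2.50.
So 3 decimal places suffice (12.7 m); 2 would allow up to 127 m.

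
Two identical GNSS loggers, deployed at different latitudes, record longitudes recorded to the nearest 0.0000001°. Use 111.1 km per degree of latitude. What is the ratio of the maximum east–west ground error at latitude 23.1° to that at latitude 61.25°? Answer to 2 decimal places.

1.91

Rounding to 7 decimal places leaves the longitude within ±5e-08° of the true value.
At 23.1°: 5e-08° × 111100 × cos 23.1° = 5e-08 × 111100 × 0.9198 ≈ 0.0051096 m.
Error at 61.25° = 5e-08° × 111100 × cos 61.25° ≈ 0.005555 × 0.4810 = 0.0026719 m.
The ratio reduces to cos 23.1° / cos 61.25° = 0.9198/0.4810 ≈ 1.9124.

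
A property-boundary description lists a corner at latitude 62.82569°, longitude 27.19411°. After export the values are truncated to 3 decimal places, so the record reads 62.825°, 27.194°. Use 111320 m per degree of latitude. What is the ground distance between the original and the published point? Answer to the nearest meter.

77 meters

Δlat = 62.82569 − 62.825 = +0.00069°; Δlon = 27.19411 − 27.194 = +0.00011°.
North–south shift: 0.00069 × 111320 = 76.8108 m.
E–W at 62.825°: 0.00011° × 111320 × cos 62.825° = 0.00011 × 111320 × 0.4567 ≈ 5.5925 m.
Hypotenuse of the two orthogonal shifts: √(76.8108² + 5.5925²) = 77.0141 m.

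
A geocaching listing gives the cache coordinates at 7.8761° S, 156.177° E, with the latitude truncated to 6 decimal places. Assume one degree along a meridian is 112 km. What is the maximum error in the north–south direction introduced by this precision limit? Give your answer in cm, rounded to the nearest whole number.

11 cm

Truncating at 6 decimal places can drop up to a full unit in the last place, so the latitude may be off by as much as 1e-06°.
So the N–S error is at most 1e-06 × 112000 = 0.112 m.
That is 0.112 m = 11.2 cm.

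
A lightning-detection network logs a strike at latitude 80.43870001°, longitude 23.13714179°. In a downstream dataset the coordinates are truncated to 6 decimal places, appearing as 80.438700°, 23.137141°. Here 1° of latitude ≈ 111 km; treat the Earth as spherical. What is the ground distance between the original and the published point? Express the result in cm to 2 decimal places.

The latitude changed by +0.00000001° and the longitude by +0.00000079°.
North–south shift: 0.00000001 × 111000 = 0.00111 m.
E–W at 80.4387°: 0.00000079° × 111000 × cos 80.4387° = 0.00000079 × 111000 × 0.1661 ≈ 0.0145655 m.
Combined displacement = (0.00111² + 0.0145655²)^½ ≈ 0.0146078 m.
That is 0.0146078 m = 1.4608 cm.

1.46 cm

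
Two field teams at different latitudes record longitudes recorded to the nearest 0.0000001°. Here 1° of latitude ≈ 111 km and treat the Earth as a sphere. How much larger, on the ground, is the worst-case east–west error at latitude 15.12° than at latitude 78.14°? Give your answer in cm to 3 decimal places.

0.422 cm

Rounding to 7 decimal places leaves the longitude within ±5e-08° of the true value.
Error at 15.12° = 5e-08° × 111000 × cos 15.12° ≈ 0.00555 × 0.9654 = 0.0053579 m.
Error at 78.14° = 5e-08° × 111000 × cos 78.14° ≈ 0.00555 × 0.2055 = 0.0011406 m.
Difference: 0.0053579 − 0.0011406 = 0.0042172 m.
That is 0.00421723 m = 0.42172 cm.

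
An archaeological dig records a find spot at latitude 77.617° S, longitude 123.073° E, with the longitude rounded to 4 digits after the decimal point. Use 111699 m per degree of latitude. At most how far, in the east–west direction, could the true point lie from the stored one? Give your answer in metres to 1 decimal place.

Rounding to 4 decimal places leaves the longitude within ±5e-05° of the true value.
One degree of longitude at 77.617° is 111699 × cos 77.617° ≈ 111699 × 0.2144 = 23953.4 m.
East–west error: 5e-05° × 23953.4 m/° ≈ 1.19767 m.

1.2 metres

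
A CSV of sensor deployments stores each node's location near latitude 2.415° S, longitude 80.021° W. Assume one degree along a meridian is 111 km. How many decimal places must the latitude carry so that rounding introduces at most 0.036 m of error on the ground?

7 decimal places

One degree of latitude covers 111000 m.
Rounding to N decimal places gives at most 0.5 × 10⁻ᴺ degrees of error, i.e. 0.5 × 10⁻ᴺ × 111000 m.
Setting 55500 × 10⁻ᴺ ≤ 0.036 gives 10ᴺ ≥ 1.542e+06, i.e. N ≥ 6.19.
At 6 places the error can reach 0.0555 m, but 7 places keeps it to 0.00555 m.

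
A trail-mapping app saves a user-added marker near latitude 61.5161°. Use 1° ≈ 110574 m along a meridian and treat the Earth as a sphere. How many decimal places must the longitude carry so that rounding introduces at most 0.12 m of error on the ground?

6 decimal places

At 61.5161° one degree of longitude covers 110574 × cos 61.5161° ≈ 110574 × 0.4769 ≈ 52734 m.
Rounding to N decimal places gives at most 0.5 × 10⁻ᴺ degrees of error, i.e. 0.5 × 10⁻ᴺ × 52734 m.
Setting 26367 × 10⁻ᴺ ≤ 0.12 gives 10ᴺ ≥ 2.197e+05, i.e. N ≥ 5.34.
So 6 decimal places suffice (0.0264 m); 5 would allow up to 0.264 m.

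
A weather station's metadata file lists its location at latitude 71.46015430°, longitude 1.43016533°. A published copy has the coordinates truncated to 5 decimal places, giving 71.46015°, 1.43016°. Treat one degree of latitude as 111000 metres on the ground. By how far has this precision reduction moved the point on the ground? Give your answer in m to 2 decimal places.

Δlat = 71.46015430 − 71.46015 = +0.00000430°; Δlon = 1.43016533 − 1.43016 = +0.00000533°.
N–S: 0.00000430° × 111000 m/° = 0.4773 m.
E–W at 71.4601°: 0.00000533° × 111000 × cos 71.4601° = 0.00000533 × 111000 × 0.3180 ≈ 0.188117 m.
Hypotenuse of the two orthogonal shifts: √(0.4773² + 0.188117²) = 0.513033 m.

0.51 m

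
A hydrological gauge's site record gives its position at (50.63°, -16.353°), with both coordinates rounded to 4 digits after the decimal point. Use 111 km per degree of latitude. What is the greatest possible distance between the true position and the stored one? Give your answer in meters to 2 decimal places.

6.57 meters

Rounding to 4 decimal places leaves each coordinate within ±5e-05° of the true value.
North–south component: 5e-05° × 111000 = 5.55 m.
Longitude error → 5e-05 × 111000 × cos 50.63° = 5e-05 × 111000 × 0.6343 ≈ 3.52051 m.
Combining orthogonally: (5.55² + 3.52051²)^½ ≈ 6.5724 m.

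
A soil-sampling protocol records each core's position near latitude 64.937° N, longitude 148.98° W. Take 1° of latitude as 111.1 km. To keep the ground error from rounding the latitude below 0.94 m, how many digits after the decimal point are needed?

5

One degree of latitude covers 111100 m.
Rounding to N decimal places gives at most 0.5 × 10⁻ᴺ degrees of error, i.e. 0.5 × 10⁻ᴺ × 111100 m.
Need 0.5 × 111100 × 10⁻ᴺ ≤ 0.94 → 10⁻ᴺ ≤ 1.692e-05, so N ≥ 4.77.
N = 4 would give 5.56 m (too coarse); N = 5 gives 0.555 m ≤ 0.94 m.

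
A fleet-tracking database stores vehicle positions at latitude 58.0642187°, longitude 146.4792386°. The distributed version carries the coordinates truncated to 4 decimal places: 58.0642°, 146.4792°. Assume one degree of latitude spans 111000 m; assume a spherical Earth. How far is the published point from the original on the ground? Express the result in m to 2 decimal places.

The latitude changed by +0.0000187° and the longitude by +0.0000386°.
North–south shift: 0.0000187 × 111000 = 2.0757 m.
East–west at this latitude: 0.0000386° × 111000 × cos 58.0642° ≈ 0.0000386 × 58715.5 = 2.26642 m.
Combined displacement = (2.0757² + 2.26642²)^½ ≈ 3.0733 m.

3.07 m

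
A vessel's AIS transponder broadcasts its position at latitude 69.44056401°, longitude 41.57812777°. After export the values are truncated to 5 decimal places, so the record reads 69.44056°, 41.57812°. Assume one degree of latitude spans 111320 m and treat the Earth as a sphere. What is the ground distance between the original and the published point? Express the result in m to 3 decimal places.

The latitude changed by +0.00000401° and the longitude by +0.00000777°.
N–S: 0.00000401° × 111320 m/° = 0.446393 m.
East–west at this latitude: 0.00000777° × 111320 × cos 69.4406° ≈ 0.00000777 × 39093.2 = 0.303754 m.
Distance: √(0.446393² + 0.303754²) ≈ 0.539939 m.

0.540 m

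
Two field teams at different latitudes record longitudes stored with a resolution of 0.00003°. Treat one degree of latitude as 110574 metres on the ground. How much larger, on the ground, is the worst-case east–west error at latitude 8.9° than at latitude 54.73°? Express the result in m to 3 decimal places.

With a 0.00003° grid the true value lies within half a step, ±0.00003°/2 = ±1.5e-05°, of the stored one.
At 8.9°: 1.5e-05° × 110574 × cos 8.9° = 1.5e-05 × 110574 × 0.9880 ≈ 1.6386 m.
At 54.73°: 1.5e-05° × 110574 × cos 54.73° = 1.5e-05 × 110574 × 0.5774 ≈ 0.95773 m.
Difference: 1.6386 − 0.95773 = 0.68091 m.

0.681 m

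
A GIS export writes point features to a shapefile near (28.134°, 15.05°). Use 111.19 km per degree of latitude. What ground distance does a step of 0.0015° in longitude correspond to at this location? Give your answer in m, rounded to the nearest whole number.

One degree of longitude here spans 111190 × cos 28.134° = 111190 × 0.8818 ≈ 98052.6 m; 0.0015° of that is 147.079 m.

147 m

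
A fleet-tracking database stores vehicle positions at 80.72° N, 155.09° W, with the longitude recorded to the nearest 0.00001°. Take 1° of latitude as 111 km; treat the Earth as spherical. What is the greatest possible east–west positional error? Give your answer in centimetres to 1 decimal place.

8.9 centimetres

Rounding to 5 decimal places leaves the longitude within ±5e-06° of the true value.
One degree of longitude at 80.72° is 111000 × cos 80.72° ≈ 111000 × 0.1613 = 17899.8 m.
So at most 5e-06° × 17899.8 ≈ 0.0894989 m east–west.
That is 0.0894989 m = 8.9499 cm.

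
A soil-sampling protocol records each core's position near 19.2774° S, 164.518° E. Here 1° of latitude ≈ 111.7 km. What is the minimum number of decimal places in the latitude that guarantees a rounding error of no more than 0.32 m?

One degree of latitude covers 111700 m.
With N decimal places the half-ulp bound is 0.5·10⁻ᴺ°, or 0.5·10⁻ᴺ × 111700 m on the ground.
Setting 55850 × 10⁻ᴺ ≤ 0.32 gives 10ᴺ ≥ 1.745e+05, i.e. N ≥ 5.24.
So 6 decimal places suffice (0.0558 m); 5 would allow up to 0.558 m.

6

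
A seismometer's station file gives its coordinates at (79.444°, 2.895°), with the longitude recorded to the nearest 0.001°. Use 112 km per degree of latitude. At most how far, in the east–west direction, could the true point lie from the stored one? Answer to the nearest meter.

10 meters

Rounding to 3 decimal places leaves the longitude within ±0.0005° of the true value.
At latitude 79.444° a degree of longitude spans 112000 m × cos 79.444° = 112000 × 0.1832 ≈ 20518 m.
So at most 0.0005° × 20518 ≈ 10.259 m east–west.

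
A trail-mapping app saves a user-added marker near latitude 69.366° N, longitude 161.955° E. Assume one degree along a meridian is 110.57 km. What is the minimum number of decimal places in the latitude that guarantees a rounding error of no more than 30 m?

One degree of latitude covers 110570 m.
N decimal places → at most half a unit in the last place, 0.5 × 10⁻ᴺ° = 110570/2 × 10⁻ᴺ m.
Need 0.5 × 110570 × 10⁻ᴺ ≤ 30 → 10⁻ᴺ ≤ 5.426e-04, so N ≥ 3.27.
At 3 places the error can reach 55.3 m, but 4 places keeps it to 5.53 m.

4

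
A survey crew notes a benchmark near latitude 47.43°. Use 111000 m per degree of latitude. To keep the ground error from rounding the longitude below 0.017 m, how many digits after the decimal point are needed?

7

At 47.43° one degree of longitude covers 111000 × cos 47.43° ≈ 111000 × 0.6765 ≈ 75090.4 m.
N decimal places → at most half a unit in the last place, 0.5 × 10⁻ᴺ° = 75090.4/2 × 10⁻ᴺ m.
Setting 37545.2 × 10⁻ᴺ ≤ 0.017 gives 10ᴺ ≥ 2.209e+06, i.e. N ≥ 6.34.
At 6 places the error can reach 0.0375 m, but 7 places keeps it to 0.00375 m.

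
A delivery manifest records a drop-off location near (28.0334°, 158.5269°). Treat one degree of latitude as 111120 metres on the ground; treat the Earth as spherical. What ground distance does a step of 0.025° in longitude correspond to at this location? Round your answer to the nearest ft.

8045 ft

At 28.0334° a degree of longitude is 111120 × cos 28.0334° ≈ 98082.7 m, so 0.025° corresponds to 2452.07 m.
In feet: 2452.07 m ÷ 0.3048 ≈ 8044.8 ft.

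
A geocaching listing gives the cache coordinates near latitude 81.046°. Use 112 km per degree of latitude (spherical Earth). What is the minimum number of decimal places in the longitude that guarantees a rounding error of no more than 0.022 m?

6 decimal places

At 81.046° one degree of longitude covers 112000 × cos 81.046° ≈ 112000 × 0.1556 ≈ 17431.8 m.
N decimal places → at most half a unit in the last place, 0.5 × 10⁻ᴺ° = 17431.8/2 × 10⁻ᴺ m.
Setting 8715.92 × 10⁻ᴺ ≤ 0.022 gives 10ᴺ ≥ 3.962e+05, i.e. N ≥ 5.60.
N = 5 would give 0.0872 m (too coarse); N = 6 gives 0.00872 m ≤ 0.022 m.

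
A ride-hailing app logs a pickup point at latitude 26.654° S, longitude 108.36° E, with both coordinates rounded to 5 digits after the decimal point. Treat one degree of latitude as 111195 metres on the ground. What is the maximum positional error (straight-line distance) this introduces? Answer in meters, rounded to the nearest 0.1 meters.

Rounding to 5 decimal places leaves each coordinate within ±5e-06° of the true value.
N–S: 5e-06° × 111195 m/° = 0.555975 m.
E–W at 26.654°: 5e-06° × 111195 × cos 26.654° = 5e-06 × 111195 × 0.8937 ≈ 0.496893 m.
Combining orthogonally: (0.555975² + 0.496893²)^½ ≈ 0.745661 m.

0.7 meters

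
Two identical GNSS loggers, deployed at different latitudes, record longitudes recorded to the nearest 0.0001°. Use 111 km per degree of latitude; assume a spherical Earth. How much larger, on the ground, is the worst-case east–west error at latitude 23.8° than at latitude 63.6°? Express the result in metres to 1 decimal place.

Rounding to 4 decimal places leaves the longitude within ±5e-05° of the true value.
At 23.8°: 5e-05° × 111000 × cos 23.8° = 5e-05 × 111000 × 0.9150 ≈ 5.078 m.
At 63.6°: 5e-05° × 111000 × cos 63.6° = 5e-05 × 111000 × 0.4446 ≈ 2.4677 m.
So the lower-latitude error exceeds the higher by 5.078 − 2.4677 = 2.6103 m.

2.6 metres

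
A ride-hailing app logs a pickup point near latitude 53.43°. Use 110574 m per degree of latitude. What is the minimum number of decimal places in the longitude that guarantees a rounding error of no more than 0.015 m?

7

At 53.43° one degree of longitude covers 110574 × cos 53.43° ≈ 110574 × 0.5958 ≈ 65880.5 m.
Rounding to N decimal places gives at most 0.5 × 10⁻ᴺ degrees of error, i.e. 0.5 × 10⁻ᴺ × 65880.5 m.
Setting 32940.2 × 10⁻ᴺ ≤ 0.015 gives 10ᴺ ≥ 2.196e+06, i.e. N ≥ 6.34.
At 6 places the error can reach 0.0329 m, but 7 places keeps it to 0.00329 m.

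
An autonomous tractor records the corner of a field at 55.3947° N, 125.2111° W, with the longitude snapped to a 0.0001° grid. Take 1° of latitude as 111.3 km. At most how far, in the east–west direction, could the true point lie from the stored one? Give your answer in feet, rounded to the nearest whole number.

With a 0.0001° grid the true value lies within half a step, ±0.0001°/2 = ±5e-05°, of the stored one.
One degree of longitude at 55.3947° is 111300 × cos 55.3947° ≈ 111300 × 0.5679 = 63209.5 m.
East–west error: 5e-05° × 63209.5 m/° ≈ 3.16047 m.
Converting: 3.16047 m × 3.2808 ft/m ≈ 10.369 ft.

10 feet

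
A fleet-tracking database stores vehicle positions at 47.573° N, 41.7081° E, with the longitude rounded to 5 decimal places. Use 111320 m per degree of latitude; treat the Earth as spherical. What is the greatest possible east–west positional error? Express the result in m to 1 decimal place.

Rounding to 5 decimal places leaves the longitude within ±5e-06° of the true value.
One degree of longitude at 47.573° is 111320 × cos 47.573° ≈ 111320 × 0.6747 = 75102.1 m.
Maximum E–W displacement: 5e-06 × 75102.1 = 0.37551 m.

0.4 m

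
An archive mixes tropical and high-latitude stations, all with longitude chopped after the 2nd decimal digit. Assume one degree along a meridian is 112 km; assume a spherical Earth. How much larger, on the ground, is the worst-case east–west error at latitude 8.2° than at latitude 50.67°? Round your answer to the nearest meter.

Truncating at 2 decimal places can drop up to a full unit in the last place, so the longitude may be off by as much as 0.01°.
At 8.2°: 0.01° × 112000 × cos 8.2° = 0.01 × 112000 × 0.9898 ≈ 1108.5 m.
At 50.67°: 0.01° × 112000 × cos 50.67° = 0.01 × 112000 × 0.6338 ≈ 709.84 m.
Difference: 1108.5 − 709.84 = 398.71 m.

399 meters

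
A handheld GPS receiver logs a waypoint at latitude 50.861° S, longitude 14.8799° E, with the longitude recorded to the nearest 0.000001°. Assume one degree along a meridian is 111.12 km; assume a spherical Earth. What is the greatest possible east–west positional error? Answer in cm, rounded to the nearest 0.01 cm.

Rounding to 6 decimal places leaves the longitude within ±5e-07° of the true value.
One degree of longitude at 50.861° is 111120 × cos 50.861° ≈ 111120 × 0.6312 = 70139.4 m.
Maximum E–W displacement: 5e-07 × 70139.4 = 0.0350697 m.
That is 0.0350697 m = 3.507 cm.

3.51 cm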